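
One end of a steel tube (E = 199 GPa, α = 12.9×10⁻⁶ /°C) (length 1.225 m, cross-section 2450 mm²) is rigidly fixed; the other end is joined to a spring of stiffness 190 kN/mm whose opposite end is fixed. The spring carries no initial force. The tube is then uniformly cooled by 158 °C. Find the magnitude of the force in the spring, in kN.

P ≈ 321 kN

If the spring were absent the tube would shorten by αΔT L = 12.9×10⁻⁶ × 158 × 1225 = 2.497 mm.
Let P be the tensile force in the spring. The tube extends elastically by PL/(AE) and the spring stretches by P/k; together these equal δ_free.
So P = δ_free / [L/(AE) + 1/k] = 2.497 / [ 1225/(2450×199×10³) + 1/(190×10³) ].
P = 2.497 / 7.776×10⁻⁶ = 321100 N.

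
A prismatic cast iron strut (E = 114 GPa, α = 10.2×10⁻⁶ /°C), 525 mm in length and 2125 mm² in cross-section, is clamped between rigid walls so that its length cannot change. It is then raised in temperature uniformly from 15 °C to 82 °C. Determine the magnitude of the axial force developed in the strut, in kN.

P ≈ 166 kN (compressive)

With zero net strain, σ = E·αΔT = 114 GPa × 10.2×10⁻⁶ × 67 = 77.91 MPa.
P = AEαΔT = 2125 × 114×10³ × 10.2×10⁻⁶ × 67 = 165.6 kN (compressive).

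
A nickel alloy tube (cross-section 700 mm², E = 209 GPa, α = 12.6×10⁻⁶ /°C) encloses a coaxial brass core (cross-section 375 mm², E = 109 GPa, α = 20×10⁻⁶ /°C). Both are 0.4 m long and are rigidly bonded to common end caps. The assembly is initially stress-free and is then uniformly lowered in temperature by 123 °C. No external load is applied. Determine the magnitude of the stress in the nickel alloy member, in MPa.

σ ≈ 41.5 MPa (compressive)

The brass has the larger α, so on cooling it would change length more than the nickel alloy if both were free. The rigid plates force a common final length, so the brass is put into tension and the nickel alloy into compression, with equal and opposite forces P (no external load).
Equating the net (thermal + elastic) strains gives |α₁ − α₂|·ΔT = P·[1/(A₁E₁) + 1/(A₂E₂)].
|α₁ − α₂|·ΔT = 7.4×10⁻⁶ × 123 = 0.0009102.
1/(A₁E₁) + 1/(A₂E₂) = 1/(700×209×10³) + 1/(375×109×10³) = 3.13×10⁻⁸ N⁻¹.
P = 0.0009102 / 3.13×10⁻⁸ = 29080 N = 29.08 kN.
σ_{nickel alloy} = P/A₁ = 29080/700 = 41.54 MPa, compressive.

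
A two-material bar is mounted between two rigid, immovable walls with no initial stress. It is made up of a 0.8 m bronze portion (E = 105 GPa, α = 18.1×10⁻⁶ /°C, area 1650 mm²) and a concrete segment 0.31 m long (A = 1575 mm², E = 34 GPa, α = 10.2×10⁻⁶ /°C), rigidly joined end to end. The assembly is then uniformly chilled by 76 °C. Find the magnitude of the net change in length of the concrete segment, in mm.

|ΔL| ≈ 0.506 mm

Free thermal contraction of the whole bar: Σ αᵢΔT Lᵢ = 18.1×10⁻⁶×76×800 + 10.2×10⁻⁶×76×310 = 1.341 mm.
Since the ends are fixed, an axial force P builds up, equal in every segment, with P · Σ Lᵢ/(AᵢEᵢ) = δ_free.
Σ Lᵢ/(AᵢEᵢ) = 800/(1650×105×10³) + 310/(1575×34×10³) = 1.041×10⁻⁵ mm/N.
So P = 1.341 / 1.041×10⁻⁵ = 128.8 kN, tensile.
For the concrete segment, free thermal change = 10.2×10⁻⁶×76×310 = 0.2403 mm and elastic change from P = 128800×310/(1575×34×10³) = 0.7459 mm; these oppose, so the net change is 0.506 mm (segment lengthens).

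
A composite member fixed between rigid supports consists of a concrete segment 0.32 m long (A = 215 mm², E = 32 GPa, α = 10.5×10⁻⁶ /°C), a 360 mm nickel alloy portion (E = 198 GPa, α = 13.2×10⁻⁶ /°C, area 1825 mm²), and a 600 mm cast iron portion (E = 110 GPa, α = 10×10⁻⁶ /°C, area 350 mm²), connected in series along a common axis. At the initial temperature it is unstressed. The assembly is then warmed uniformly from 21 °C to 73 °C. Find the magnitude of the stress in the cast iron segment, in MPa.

With the walls removed the bar would change length by δ_free = Σ αᵢΔT Lᵢ = 10.5×10⁻⁶×52×320 + 13.2×10⁻⁶×52×360 + 10×10⁻⁶×52×600 = 0.7338 mm.
Since the ends are fixed, an axial force P builds up, equal in every segment, with P · Σ Lᵢ/(AᵢEᵢ) = δ_free.
Σ Lᵢ/(AᵢEᵢ) = 320/(215×32×10³) + 360/(1825×198×10³) + 600/(350×110×10³) = 6.309×10⁻⁵ mm/N.
Hence P = δ_free / Σ(L/AE) = 0.7338/6.309×10⁻⁵ = 11.63 kN (compressive).
σ_{cast iron} = P / A = 11630 / 350 = 33.23 MPa.

σ ≈ 33.2 MPa (compressive)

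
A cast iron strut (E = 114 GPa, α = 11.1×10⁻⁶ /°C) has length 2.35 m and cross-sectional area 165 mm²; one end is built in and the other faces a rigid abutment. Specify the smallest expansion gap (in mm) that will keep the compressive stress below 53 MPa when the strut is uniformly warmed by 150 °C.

With no wall the strut would lengthen by αΔT L = 11.1×10⁻⁶ × 150 × 2350 = 3.913 mm.
At the allowable stress the elastic shortening the wall may impose is σL/E = 53 × 2350 / (114×10³) = 1.093 mm.
The gap must absorb the remainder: g_min = 3.913 − 1.093 = 2.82 mm.

g ≈ 2.82 mm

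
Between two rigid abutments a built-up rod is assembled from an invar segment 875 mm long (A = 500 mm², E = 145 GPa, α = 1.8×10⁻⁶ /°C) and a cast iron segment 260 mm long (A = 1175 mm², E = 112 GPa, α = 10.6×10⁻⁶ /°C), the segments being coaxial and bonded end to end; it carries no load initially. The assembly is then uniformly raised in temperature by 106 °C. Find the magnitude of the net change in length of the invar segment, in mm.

Free thermal expansion of the whole bar: Σ αᵢΔT Lᵢ = 1.8×10⁻⁶×106×875 + 10.6×10⁻⁶×106×260 = 0.4591 mm.
The walls prevent any net length change, so an axial force P (same in every segment) develops. Compatibility: P · Σ Lᵢ/(AᵢEᵢ) = δ_free.
Σ Lᵢ/(AᵢEᵢ) = 875/(500×145×10³) + 260/(1175×112×10³) = 1.404×10⁻⁵ mm/N.
P = 0.4591 / 1.404×10⁻⁵ = 32690 N = 32.69 kN, compressive.
For the invar segment, free thermal change = 1.8×10⁻⁶×106×875 = 0.167 mm and elastic change from P = 32690×875/(500×145×10³) = 0.3945 mm; these oppose, so the net change is 0.228 mm (segment shortens).

|ΔL| ≈ 0.228 mm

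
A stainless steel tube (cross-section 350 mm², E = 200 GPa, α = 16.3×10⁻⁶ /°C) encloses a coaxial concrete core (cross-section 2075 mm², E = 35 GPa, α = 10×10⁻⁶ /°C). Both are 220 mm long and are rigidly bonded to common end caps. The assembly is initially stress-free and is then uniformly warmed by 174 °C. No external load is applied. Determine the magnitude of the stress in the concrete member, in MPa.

σ ≈ 18.8 MPa (tensile)

The stainless steel has the larger α, so on heating it would change length more than the concrete if both were free. The rigid plates force a common final length, so the stainless steel is put into compression and the concrete into tension, with equal and opposite forces P (no external load).
Equating the net (thermal + elastic) strains gives |α₁ − α₂|·ΔT = P·[1/(A₁E₁) + 1/(A₂E₂)].
|α₁ − α₂|·ΔT = 6.3×10⁻⁶ × 174 = 0.001096.
1/(A₁E₁) + 1/(A₂E₂) = 1/(350×200×10³) + 1/(2075×35×10³) = 2.806×10⁻⁸ N⁻¹.
P = 0.001096 / 2.806×10⁻⁸ = 39070 N = 39.07 kN.
σ_{concrete} = P/A₂ = 39070/2075 = 18.83 MPa, tensile.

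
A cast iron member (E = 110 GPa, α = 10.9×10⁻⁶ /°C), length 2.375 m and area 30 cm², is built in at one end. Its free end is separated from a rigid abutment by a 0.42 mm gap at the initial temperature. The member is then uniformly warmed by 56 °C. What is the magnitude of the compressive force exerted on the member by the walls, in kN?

If the wall were absent the member would grow by αΔT L = 10.9×10⁻⁶ × 56 × 2375 = 1.45 mm.
The gap closes (δ_free > 0.42 mm) and the wall then resists a further 1.45 − 0.42 = 1.03 mm of expansion.
Compatibility: PL/(AE) = 1.03 mm, so σ = P/A = E × (1.03/2375) = 47.69 MPa.
P = σA = 47.69 × 3000 = 143.1 kN.

P ≈ 143 kN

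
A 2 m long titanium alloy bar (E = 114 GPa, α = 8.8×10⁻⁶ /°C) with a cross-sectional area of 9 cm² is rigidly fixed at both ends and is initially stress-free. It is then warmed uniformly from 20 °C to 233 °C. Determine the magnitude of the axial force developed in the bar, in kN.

P ≈ 192 kN (compressive)

Full restraint means ε = 0, so the stress is σ = EαΔT = 114×10³ × 8.8×10⁻⁶ × 213 = 213.7 MPa.
Then P = σA = 213.7 × 900 mm² = 192.3 kN, compressive.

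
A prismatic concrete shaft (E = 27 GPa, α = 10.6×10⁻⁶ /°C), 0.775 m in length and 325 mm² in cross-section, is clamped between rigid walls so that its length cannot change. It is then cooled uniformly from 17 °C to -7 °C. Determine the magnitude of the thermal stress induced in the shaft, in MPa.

Because both ends are immovable the net strain is zero, and the suppressed thermal strain is αΔT = 10.6×10⁻⁶ × 24 = 254.4×10⁻⁶.
Hence σ = E·αΔT = 27×10³ × 254.4×10⁻⁶ = 6.869 MPa, tensile.

σ ≈ 6.87 MPa (tensile)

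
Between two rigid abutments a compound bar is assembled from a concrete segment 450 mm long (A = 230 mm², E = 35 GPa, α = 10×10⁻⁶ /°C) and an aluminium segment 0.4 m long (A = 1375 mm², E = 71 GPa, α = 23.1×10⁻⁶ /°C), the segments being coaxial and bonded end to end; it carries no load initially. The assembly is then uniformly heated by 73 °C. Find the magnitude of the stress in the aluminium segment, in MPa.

Free thermal expansion of the whole bar: Σ αᵢΔT Lᵢ = 10×10⁻⁶×73×450 + 23.1×10⁻⁶×73×400 = 1.003 mm.
The walls prevent any net length change, so an axial force P (same in every segment) develops. Compatibility: P · Σ Lᵢ/(AᵢEᵢ) = δ_free.
Σ Lᵢ/(AᵢEᵢ) = 450/(230×35×10³) + 400/(1375×71×10³) = 6×10⁻⁵ mm/N.
Hence P = δ_free / Σ(L/AE) = 1.003/6×10⁻⁵ = 16.72 kN (compressive).
σ_{aluminium} = P / A = 16720 / 1375 = 12.16 MPa.

σ ≈ 12.2 MPa (compressive)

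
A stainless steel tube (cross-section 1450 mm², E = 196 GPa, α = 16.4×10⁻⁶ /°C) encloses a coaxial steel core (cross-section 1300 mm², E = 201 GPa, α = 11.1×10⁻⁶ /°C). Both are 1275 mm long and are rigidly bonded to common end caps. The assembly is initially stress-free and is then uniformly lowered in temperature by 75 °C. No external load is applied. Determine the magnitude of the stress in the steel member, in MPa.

Both members must finish at the same length. With the larger α, the stainless steel tends to over-contract; the plates restrain it, putting the stainless steel in tension and the steel in compression. With no external load the two internal forces are equal and opposite, magnitude P.
Setting the final lengths equal and cancelling L: (α₁ − α₂)ΔT = P/(A₁E₁) + P/(A₂E₂).
|α₁ − α₂|·ΔT = 5.3×10⁻⁶ × 75 = 0.0003975.
1/(A₁E₁) + 1/(A₂E₂) = 1/(1450×196×10³) + 1/(1300×201×10³) = 7.346×10⁻⁹ N⁻¹.
P = 0.0003975 / 7.346×10⁻⁹ = 54110 N = 54.11 kN.
σ_{steel} = P/A₂ = 54110/1300 = 41.63 MPa, compressive.

σ ≈ 41.6 MPa (compressive)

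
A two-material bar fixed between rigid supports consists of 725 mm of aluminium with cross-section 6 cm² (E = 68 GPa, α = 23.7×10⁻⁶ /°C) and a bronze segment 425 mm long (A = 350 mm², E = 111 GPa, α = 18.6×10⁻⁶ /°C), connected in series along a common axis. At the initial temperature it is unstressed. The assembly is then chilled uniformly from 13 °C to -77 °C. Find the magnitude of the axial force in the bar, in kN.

P ≈ 78.6 kN (tensile)

With the walls removed the bar would change length by δ_free = Σ αᵢΔT Lᵢ = 23.7×10⁻⁶×90×725 + 18.6×10⁻⁶×90×425 = 2.258 mm.
Since the ends are fixed, an axial force P builds up, equal in every segment, with P · Σ Lᵢ/(AᵢEᵢ) = δ_free.
Σ Lᵢ/(AᵢEᵢ) = 725/(600×68×10³) + 425/(350×111×10³) = 2.871×10⁻⁵ mm/N.
So P = 2.258 / 2.871×10⁻⁵ = 78.65 kN, tensile.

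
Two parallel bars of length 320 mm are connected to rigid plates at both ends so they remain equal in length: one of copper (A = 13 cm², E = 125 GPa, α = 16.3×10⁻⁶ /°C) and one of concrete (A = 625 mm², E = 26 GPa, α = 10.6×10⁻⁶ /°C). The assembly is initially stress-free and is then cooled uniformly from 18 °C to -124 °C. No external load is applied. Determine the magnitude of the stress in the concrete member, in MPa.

Equilibrium of a rigid end plate with no external load gives equal and opposite internal forces ±P in the two members. Since α_{copper} > α_{concrete}, cooling drives the copper into tension and the concrete into compression.
Equating the net (thermal + elastic) strains gives |α₁ − α₂|·ΔT = P·[1/(A₁E₁) + 1/(A₂E₂)].
|α₁ − α₂|·ΔT = 5.7×10⁻⁶ × 142 = 0.0008094.
1/(A₁E₁) + 1/(A₂E₂) = 1/(1300×125×10³) + 1/(625×26×10³) = 6.769×10⁻⁸ N⁻¹.
So P = 0.0008094 / 6.769×10⁻⁸ = 11.96 kN.
σ_{concrete} = P/A₂ = 11960/625 = 19.13 MPa, compressive.

σ ≈ 19.1 MPa (compressive)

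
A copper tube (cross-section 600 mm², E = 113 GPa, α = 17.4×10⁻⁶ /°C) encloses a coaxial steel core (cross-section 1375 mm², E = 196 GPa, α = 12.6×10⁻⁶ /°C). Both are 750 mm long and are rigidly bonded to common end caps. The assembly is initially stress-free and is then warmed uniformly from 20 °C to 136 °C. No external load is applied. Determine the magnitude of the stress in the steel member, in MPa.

The copper has the larger α, so on heating it would change length more than the steel if both were free. The rigid plates force a common final length, so the copper is put into compression and the steel into tension, with equal and opposite forces P (no external load).
Compatibility of the two members (thermal + elastic change equal): (α₁ − α₂)ΔT = P·[1/(A₁E₁) + 1/(A₂E₂)].
|α₁ − α₂|·ΔT = 4.8×10⁻⁶ × 116 = 0.0005568.
1/(A₁E₁) + 1/(A₂E₂) = 1/(600×113×10³) + 1/(1375×196×10³) = 1.846×10⁻⁸ N⁻¹.
So P = 0.0005568 / 1.846×10⁻⁸ = 30.16 kN.
σ_{steel} = P/A₂ = 30160/1375 = 21.94 MPa, tensile.

σ ≈ 21.9 MPa (tensile)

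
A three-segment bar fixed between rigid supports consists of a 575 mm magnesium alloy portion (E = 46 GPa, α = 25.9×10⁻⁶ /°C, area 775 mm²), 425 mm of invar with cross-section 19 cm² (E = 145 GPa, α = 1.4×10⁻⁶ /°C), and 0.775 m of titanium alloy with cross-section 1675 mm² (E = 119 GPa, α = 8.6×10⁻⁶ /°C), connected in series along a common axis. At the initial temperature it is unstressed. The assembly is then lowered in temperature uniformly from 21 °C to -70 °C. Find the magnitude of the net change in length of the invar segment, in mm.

With the walls removed the bar would change length by δ_free = Σ αᵢΔT Lᵢ = 25.9×10⁻⁶×91×575 + 1.4×10⁻⁶×91×425 + 8.6×10⁻⁶×91×775 = 2.016 mm.
Since the ends are fixed, an axial force P builds up, equal in every segment, with P · Σ Lᵢ/(AᵢEᵢ) = δ_free.
Σ Lᵢ/(AᵢEᵢ) = 575/(775×46×10³) + 425/(1900×145×10³) + 775/(1675×119×10³) = 2.156×10⁻⁵ mm/N.
So P = 2.016 / 2.156×10⁻⁵ = 93.5 kN, tensile.
For the invar segment, free thermal change = 1.4×10⁻⁶×91×425 = 0.05415 mm and elastic change from P = 93500×425/(1900×145×10³) = 0.1442 mm; these oppose, so the net change is 0.0901 mm (segment lengthens).

|ΔL| ≈ 0.0901 mm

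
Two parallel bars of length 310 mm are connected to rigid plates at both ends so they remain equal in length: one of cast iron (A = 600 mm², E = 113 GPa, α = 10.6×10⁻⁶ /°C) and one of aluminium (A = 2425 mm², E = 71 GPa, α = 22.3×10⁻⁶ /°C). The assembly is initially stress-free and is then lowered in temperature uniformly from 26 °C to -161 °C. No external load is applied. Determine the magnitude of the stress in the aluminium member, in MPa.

Equilibrium of a rigid end plate with no external load gives equal and opposite internal forces ±P in the two members. Since α_{aluminium} > α_{cast iron}, cooling drives the aluminium into tension and the cast iron into compression.
Compatibility of the two members (thermal + elastic change equal): (α₁ − α₂)ΔT = P·[1/(A₁E₁) + 1/(A₂E₂)].
|α₁ − α₂|·ΔT = 11.7×10⁻⁶ × 187 = 0.002188.
1/(A₁E₁) + 1/(A₂E₂) = 1/(600×113×10³) + 1/(2425×71×10³) = 2.056×10⁻⁸ N⁻¹.
P = 0.002188 / 2.056×10⁻⁸ = 106400 N = 106.4 kN.
σ_{aluminium} = P/A₂ = 106400/2425 = 43.89 MPa, tensile.

σ ≈ 43.9 MPa (tensile)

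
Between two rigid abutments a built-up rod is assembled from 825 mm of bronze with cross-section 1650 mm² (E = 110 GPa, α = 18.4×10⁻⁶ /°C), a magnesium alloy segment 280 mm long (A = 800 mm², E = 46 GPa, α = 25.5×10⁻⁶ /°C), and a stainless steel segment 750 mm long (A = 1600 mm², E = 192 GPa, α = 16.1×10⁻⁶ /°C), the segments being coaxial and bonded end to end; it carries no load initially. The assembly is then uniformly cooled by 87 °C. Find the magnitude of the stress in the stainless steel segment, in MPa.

σ ≈ 128 MPa (tensile)

With the walls removed the bar would change length by δ_free = Σ αᵢΔT Lᵢ = 18.4×10⁻⁶×87×825 + 25.5×10⁻⁶×87×280 + 16.1×10⁻⁶×87×750 = 2.992 mm.
The rigid supports impose zero overall length change; the single axial force P common to all segments must satisfy P Σ Lᵢ/(AᵢEᵢ) = δ_free.
The series flexibility is Σ Lᵢ/(AᵢEᵢ) = 825/(1650×110×10³) + 280/(800×46×10³) + 750/(1600×192×10³) = 1.46×10⁻⁵ mm/N.
Hence P = δ_free / Σ(L/AE) = 2.992/1.46×10⁻⁵ = 205 kN (tensile).
σ_{stainless steel} = P / A = 205000 / 1600 = 128.1 MPa.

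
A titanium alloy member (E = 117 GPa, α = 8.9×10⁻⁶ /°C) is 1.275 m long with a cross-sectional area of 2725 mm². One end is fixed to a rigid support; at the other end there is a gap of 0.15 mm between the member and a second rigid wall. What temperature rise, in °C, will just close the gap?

ΔT ≈ 13.2 °C

Contact occurs when the free expansion equals the gap: αΔT L = 0.15 mm.
ΔT = 0.15 / (8.9×10⁻⁶ × 1275) = 13.22 °C.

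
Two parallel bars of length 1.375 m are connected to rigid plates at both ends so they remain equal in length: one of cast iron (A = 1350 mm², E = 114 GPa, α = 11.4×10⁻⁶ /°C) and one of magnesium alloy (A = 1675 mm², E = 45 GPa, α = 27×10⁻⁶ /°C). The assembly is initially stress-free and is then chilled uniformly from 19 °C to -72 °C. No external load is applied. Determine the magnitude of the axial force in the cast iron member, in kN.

P ≈ 71.8 kN (compressive in the cast iron)

Both members must finish at the same length. With the larger α, the magnesium alloy tends to over-contract; the plates restrain it, putting the magnesium alloy in tension and the cast iron in compression. With no external load the two internal forces are equal and opposite, magnitude P.
Setting the final lengths equal and cancelling L: (α₁ − α₂)ΔT = P/(A₁E₁) + P/(A₂E₂).
|α₁ − α₂|·ΔT = 15.6×10⁻⁶ × 91 = 0.00142.
1/(A₁E₁) + 1/(A₂E₂) = 1/(1350×114×10³) + 1/(1675×45×10³) = 1.976×10⁻⁸ N⁻¹.
P = 0.00142 / 1.976×10⁻⁸ = 71820 N = 71.82 kN.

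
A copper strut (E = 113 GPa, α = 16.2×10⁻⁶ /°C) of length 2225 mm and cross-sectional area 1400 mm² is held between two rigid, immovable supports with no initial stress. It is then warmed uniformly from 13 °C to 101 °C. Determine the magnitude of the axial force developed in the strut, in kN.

Full restraint means ε = 0, so the stress is σ = EαΔT = 113×10³ × 16.2×10⁻⁶ × 88 = 161.1 MPa.
P = AEαΔT = 1400 × 113×10³ × 16.2×10⁻⁶ × 88 = 225.5 kN (compressive).

P ≈ 226 kN (compressive)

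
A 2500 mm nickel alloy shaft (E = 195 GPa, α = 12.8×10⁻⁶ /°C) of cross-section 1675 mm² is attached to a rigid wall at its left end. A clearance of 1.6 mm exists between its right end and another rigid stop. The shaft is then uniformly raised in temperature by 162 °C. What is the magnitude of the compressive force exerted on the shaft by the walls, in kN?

P ≈ 468 kN

Free thermal elongation = αΔT L = 12.8×10⁻⁶ × 162 × 2500 = 5.184 mm.
This exceeds the 1.6 mm gap, so the wall pushes back. The portion of expansion that must be recovered elastically is δ_free − gap = 5.184 − 1.6 = 3.584 mm.
Compatibility: PL/(AE) = 3.584 mm, so σ = P/A = E × (3.584/2500) = 279.6 MPa.
P = σA = 279.6 × 1675 = 468.2 kN.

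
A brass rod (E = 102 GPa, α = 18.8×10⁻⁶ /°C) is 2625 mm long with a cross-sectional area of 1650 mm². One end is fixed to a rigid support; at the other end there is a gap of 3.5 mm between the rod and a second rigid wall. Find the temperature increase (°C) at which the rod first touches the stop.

Contact occurs when the free expansion equals the gap: αΔT L = 3.5 mm.
So ΔT = g/(αL) = 3.5/(18.8×10⁻⁶ × 2625) = 70.92 °C.

ΔT ≈ 70.9 °C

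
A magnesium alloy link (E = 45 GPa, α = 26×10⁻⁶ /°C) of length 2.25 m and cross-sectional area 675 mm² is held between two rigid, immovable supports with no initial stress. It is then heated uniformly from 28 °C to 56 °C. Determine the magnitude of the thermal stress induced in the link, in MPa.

σ ≈ 32.8 MPa (compressive)

Because both ends are immovable the net strain is zero, and the suppressed thermal strain is αΔT = 26×10⁻⁶ × 28 = 728×10⁻⁶.
Hence σ = E·αΔT = 45×10³ × 728×10⁻⁶ = 32.76 MPa, compressive.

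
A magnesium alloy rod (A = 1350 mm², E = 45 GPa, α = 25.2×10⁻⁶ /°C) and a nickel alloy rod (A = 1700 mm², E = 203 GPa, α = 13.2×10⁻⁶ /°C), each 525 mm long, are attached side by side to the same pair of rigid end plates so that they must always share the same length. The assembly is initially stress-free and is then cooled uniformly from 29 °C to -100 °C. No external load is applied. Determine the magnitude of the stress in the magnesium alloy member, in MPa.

The magnesium alloy has the larger α, so on cooling it would change length more than the nickel alloy if both were free. The rigid plates force a common final length, so the magnesium alloy is put into tension and the nickel alloy into compression, with equal and opposite forces P (no external load).
Compatibility of the two members (thermal + elastic change equal): (α₁ − α₂)ΔT = P·[1/(A₁E₁) + 1/(A₂E₂)].
|α₁ − α₂|·ΔT = 12×10⁻⁶ × 129 = 0.001548.
1/(A₁E₁) + 1/(A₂E₂) = 1/(1350×45×10³) + 1/(1700×203×10³) = 1.936×10⁻⁸ N⁻¹.
P = 0.001548 / 1.936×10⁻⁸ = 79960 N = 79.96 kN.
σ_{magnesium alloy} = P/A₁ = 79960/1350 = 59.23 MPa, tensile.

σ ≈ 59.2 MPa (tensile)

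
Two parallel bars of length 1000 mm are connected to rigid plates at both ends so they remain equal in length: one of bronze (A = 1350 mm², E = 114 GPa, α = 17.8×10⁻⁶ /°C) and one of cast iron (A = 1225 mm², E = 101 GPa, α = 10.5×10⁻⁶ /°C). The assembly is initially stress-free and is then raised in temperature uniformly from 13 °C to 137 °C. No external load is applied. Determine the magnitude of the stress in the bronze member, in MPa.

σ ≈ 46 MPa (compressive)

Equilibrium of a rigid end plate with no external load gives equal and opposite internal forces ±P in the two members. Since α_{bronze} > α_{cast iron}, heating drives the bronze into compression and the cast iron into tension.
Setting the final lengths equal and cancelling L: (α₁ − α₂)ΔT = P/(A₁E₁) + P/(A₂E₂).
|α₁ − α₂|·ΔT = 7.3×10⁻⁶ × 124 = 0.0009052.
1/(A₁E₁) + 1/(A₂E₂) = 1/(1350×114×10³) + 1/(1225×101×10³) = 1.458×10⁻⁸ N⁻¹.
So P = 0.0009052 / 1.458×10⁻⁸ = 62.08 kN.
σ_{bronze} = P/A₁ = 62080/1350 = 45.99 MPa, compressive.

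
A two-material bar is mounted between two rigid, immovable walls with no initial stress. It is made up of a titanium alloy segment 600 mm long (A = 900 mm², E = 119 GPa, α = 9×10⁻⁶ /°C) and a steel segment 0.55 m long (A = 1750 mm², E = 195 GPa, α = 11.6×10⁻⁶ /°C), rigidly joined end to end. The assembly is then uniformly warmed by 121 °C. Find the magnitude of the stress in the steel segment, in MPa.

Free thermal expansion of the whole bar: Σ αᵢΔT Lᵢ = 9×10⁻⁶×121×600 + 11.6×10⁻⁶×121×550 = 1.425 mm.
Since the ends are fixed, an axial force P builds up, equal in every segment, with P · Σ Lᵢ/(AᵢEᵢ) = δ_free.
Σ Lᵢ/(AᵢEᵢ) = 600/(900×119×10³) + 550/(1750×195×10³) = 7.214×10⁻⁶ mm/N.
P = 1.425 / 7.214×10⁻⁶ = 197600 N = 197.6 kN, compressive.
σ_{steel} = P / A = 197600 / 1750 = 112.9 MPa.

σ ≈ 113 MPa (compressive)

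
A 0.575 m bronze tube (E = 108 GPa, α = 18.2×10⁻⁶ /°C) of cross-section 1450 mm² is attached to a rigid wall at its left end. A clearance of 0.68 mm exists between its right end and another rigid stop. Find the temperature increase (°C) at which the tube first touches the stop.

ΔT ≈ 65 °C

The gap closes when αΔT L = 0.68 mm, since the tube is still unstressed at that instant.
ΔT = 0.68 / (18.2×10⁻⁶ × 575) = 64.98 °C.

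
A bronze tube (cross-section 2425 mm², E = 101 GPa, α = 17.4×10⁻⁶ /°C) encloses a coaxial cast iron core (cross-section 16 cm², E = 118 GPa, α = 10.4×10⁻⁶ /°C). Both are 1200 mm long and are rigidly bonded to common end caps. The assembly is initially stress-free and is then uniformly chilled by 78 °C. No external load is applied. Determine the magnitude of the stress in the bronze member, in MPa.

The bronze has the larger α, so on cooling it would change length more than the cast iron if both were free. The rigid plates force a common final length, so the bronze is put into tension and the cast iron into compression, with equal and opposite forces P (no external load).
Setting the final lengths equal and cancelling L: (α₁ − α₂)ΔT = P/(A₁E₁) + P/(A₂E₂).
|α₁ − α₂|·ΔT = 7×10⁻⁶ × 78 = 0.000546.
1/(A₁E₁) + 1/(A₂E₂) = 1/(2425×101×10³) + 1/(1600×118×10³) = 9.379×10⁻⁹ N⁻¹.
P = 0.000546 / 9.379×10⁻⁹ = 58210 N = 58.21 kN.
σ_{bronze} = P/A₁ = 58210/2425 = 24 MPa, tensile.

σ ≈ 24 MPa (tensile)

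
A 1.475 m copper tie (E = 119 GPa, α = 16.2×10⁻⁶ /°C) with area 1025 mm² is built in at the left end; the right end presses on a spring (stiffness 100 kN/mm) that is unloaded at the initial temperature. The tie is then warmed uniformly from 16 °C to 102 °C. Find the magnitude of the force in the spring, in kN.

If the spring were absent the tie would lengthen by αΔT L = 16.2×10⁻⁶ × 86 × 1475 = 2.055 mm.
Let P be the compressive force at the spring. The tie shortens elastically by PL/(AE) and the spring compresses by P/k; together these equal δ_free.
So P = δ_free / [L/(AE) + 1/k] = 2.055 / [ 1475/(1025×119×10³) + 1/(100×10³) ].
P = 2.055 / 2.209×10⁻⁵ = 93020 N.

P ≈ 93 kN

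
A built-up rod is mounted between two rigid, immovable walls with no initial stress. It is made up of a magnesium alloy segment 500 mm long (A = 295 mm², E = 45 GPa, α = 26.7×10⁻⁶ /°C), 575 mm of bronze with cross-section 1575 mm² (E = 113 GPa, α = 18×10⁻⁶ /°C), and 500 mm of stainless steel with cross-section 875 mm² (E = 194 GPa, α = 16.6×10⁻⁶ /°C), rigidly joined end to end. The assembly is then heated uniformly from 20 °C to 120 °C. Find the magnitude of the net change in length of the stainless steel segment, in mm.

Free thermal expansion of the whole bar: Σ αᵢΔT Lᵢ = 26.7×10⁻⁶×100×500 + 18×10⁻⁶×100×575 + 16.6×10⁻⁶×100×500 = 3.2 mm.
Since the ends are fixed, an axial force P builds up, equal in every segment, with P · Σ Lᵢ/(AᵢEᵢ) = δ_free.
Σ Lᵢ/(AᵢEᵢ) = 500/(295×45×10³) + 575/(1575×113×10³) + 500/(875×194×10³) = 4.384×10⁻⁵ mm/N.
Hence P = δ_free / Σ(L/AE) = 3.2/4.384×10⁻⁵ = 72.99 kN (compressive).
For the stainless steel segment, free thermal change = 16.6×10⁻⁶×100×500 = 0.83 mm and elastic change from P = 72990×500/(875×194×10³) = 0.215 mm; these oppose, so the net change is 0.615 mm (segment lengthens).

|ΔL| ≈ 0.615 mm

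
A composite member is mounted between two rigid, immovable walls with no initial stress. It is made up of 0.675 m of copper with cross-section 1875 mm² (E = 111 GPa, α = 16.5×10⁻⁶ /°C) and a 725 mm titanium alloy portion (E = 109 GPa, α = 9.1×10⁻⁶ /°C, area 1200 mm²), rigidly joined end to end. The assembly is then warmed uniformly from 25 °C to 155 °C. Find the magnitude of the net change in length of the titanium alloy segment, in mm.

Free thermal expansion of the whole bar: Σ αᵢΔT Lᵢ = 16.5×10⁻⁶×130×675 + 9.1×10⁻⁶×130×725 = 2.306 mm.
The walls prevent any net length change, so an axial force P (same in every segment) develops. Compatibility: P · Σ Lᵢ/(AᵢEᵢ) = δ_free.
Σ Lᵢ/(AᵢEᵢ) = 675/(1875×111×10³) + 725/(1200×109×10³) = 8.786×10⁻⁶ mm/N.
Hence P = δ_free / Σ(L/AE) = 2.306/8.786×10⁻⁶ = 262.4 kN (compressive).
For the titanium alloy segment, free thermal change = 9.1×10⁻⁶×130×725 = 0.8577 mm and elastic change from P = 262400×725/(1200×109×10³) = 1.454 mm; these oppose, so the net change is 0.597 mm (segment shortens).

|ΔL| ≈ 0.597 mm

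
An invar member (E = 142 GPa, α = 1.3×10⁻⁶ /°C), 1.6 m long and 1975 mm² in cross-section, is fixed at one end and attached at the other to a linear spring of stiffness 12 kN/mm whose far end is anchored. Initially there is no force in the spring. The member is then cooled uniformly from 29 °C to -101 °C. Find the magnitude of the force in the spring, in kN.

The unrestrained thermal change is αΔT L = 1.3×10⁻⁶ × 130 × 1600 = 0.2704 mm.
Let P be the tensile force in the spring. The member extends elastically by PL/(AE) and the spring stretches by P/k; together these equal δ_free.
P [ L/(AE) + 1/k ] = δ_free → P [ 1600/(1975×142×10³) + 1/(12×10³) ] = 0.2704.
P = 0.2704 / 8.904×10⁻⁵ = 3037 N.

P ≈ 3.04 kN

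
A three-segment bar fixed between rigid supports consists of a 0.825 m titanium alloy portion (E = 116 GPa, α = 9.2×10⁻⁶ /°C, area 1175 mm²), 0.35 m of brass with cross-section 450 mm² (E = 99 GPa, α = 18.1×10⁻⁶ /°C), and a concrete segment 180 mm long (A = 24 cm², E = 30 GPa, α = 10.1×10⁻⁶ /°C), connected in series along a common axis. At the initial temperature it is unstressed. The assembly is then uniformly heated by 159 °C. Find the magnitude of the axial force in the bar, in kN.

P ≈ 153 kN (compressive)

With the walls removed the bar would change length by δ_free = Σ αᵢΔT Lᵢ = 9.2×10⁻⁶×159×825 + 18.1×10⁻⁶×159×350 + 10.1×10⁻⁶×159×180 = 2.503 mm.
The walls prevent any net length change, so an axial force P (same in every segment) develops. Compatibility: P · Σ Lᵢ/(AᵢEᵢ) = δ_free.
Σ Lᵢ/(AᵢEᵢ) = 825/(1175×116×10³) + 350/(450×99×10³) + 180/(2400×30×10³) = 1.641×10⁻⁵ mm/N.
So P = 2.503 / 1.641×10⁻⁵ = 152.5 kN, compressive.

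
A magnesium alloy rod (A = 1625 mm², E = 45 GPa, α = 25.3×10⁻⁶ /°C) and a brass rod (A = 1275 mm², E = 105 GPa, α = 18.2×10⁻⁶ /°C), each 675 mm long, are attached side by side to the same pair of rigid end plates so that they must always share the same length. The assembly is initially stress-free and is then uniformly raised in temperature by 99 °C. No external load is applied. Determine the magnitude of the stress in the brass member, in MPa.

σ ≈ 26.1 MPa (tensile)

Equilibrium of a rigid end plate with no external load gives equal and opposite internal forces ±P in the two members. Since α_{magnesium alloy} > α_{brass}, heating drives the magnesium alloy into compression and the brass into tension.
Equating the net (thermal + elastic) strains gives |α₁ − α₂|·ΔT = P·[1/(A₁E₁) + 1/(A₂E₂)].
|α₁ − α₂|·ΔT = 7.1×10⁻⁶ × 99 = 0.0007029.
1/(A₁E₁) + 1/(A₂E₂) = 1/(1625×45×10³) + 1/(1275×105×10³) = 2.114×10⁻⁸ N⁻¹.
P = 0.0007029 / 2.114×10⁻⁸ = 33240 N = 33.24 kN.
σ_{brass} = P/A₂ = 33240/1275 = 26.07 MPa, tensile.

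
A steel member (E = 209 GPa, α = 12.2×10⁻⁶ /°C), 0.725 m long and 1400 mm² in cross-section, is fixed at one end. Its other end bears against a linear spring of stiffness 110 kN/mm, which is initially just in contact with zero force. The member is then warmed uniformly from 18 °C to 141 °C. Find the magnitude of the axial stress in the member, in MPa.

If the spring were absent the member would lengthen by αΔT L = 12.2×10⁻⁶ × 123 × 725 = 1.088 mm.
Let P be the compressive force at the spring. The member shortens elastically by PL/(AE) and the spring compresses by P/k; together these equal δ_free.
P [ L/(AE) + 1/k ] = δ_free → P [ 725/(1400×209×10³) + 1/(110×10³) ] = 1.088.
P = 1.088 / 1.157×10⁻⁵ = 94040 N.
σ = P/A = 94040/1400 = 67.17 MPa.

σ ≈ 67.2 MPa (compressive)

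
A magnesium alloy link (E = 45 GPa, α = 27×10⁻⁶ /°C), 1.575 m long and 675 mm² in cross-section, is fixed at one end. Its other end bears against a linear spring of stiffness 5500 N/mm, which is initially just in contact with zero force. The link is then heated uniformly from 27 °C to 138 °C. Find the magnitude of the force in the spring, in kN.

P ≈ 20.2 kN

If the spring were absent the link would lengthen by αΔT L = 27×10⁻⁶ × 111 × 1575 = 4.72 mm.
Let P be the compressive force at the spring. The link shortens elastically by PL/(AE) and the spring compresses by P/k; together these equal δ_free.
So P = δ_free / [L/(AE) + 1/k] = 4.72 / [ 1575/(675×45×10³) + 1/(5500) ].
P = 4.72 / 0.0002337 = 20200 N.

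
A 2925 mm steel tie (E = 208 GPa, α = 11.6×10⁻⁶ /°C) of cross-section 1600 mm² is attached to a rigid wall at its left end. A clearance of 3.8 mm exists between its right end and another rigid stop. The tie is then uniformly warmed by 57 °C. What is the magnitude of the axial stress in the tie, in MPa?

σ ≈ 0 MPa

If the wall were absent the tie would grow by αΔT L = 11.6×10⁻⁶ × 57 × 2925 = 1.934 mm.
This is smaller than the 3.8 mm clearance, so the tie expands freely without reaching the stop — the stress is zero.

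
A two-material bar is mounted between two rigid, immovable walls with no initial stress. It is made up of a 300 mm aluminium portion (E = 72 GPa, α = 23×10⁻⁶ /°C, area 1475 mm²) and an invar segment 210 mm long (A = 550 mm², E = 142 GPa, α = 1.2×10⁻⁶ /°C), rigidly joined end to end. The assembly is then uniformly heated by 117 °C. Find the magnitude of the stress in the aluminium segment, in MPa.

Free thermal expansion of the whole bar: Σ αᵢΔT Lᵢ = 23×10⁻⁶×117×300 + 1.2×10⁻⁶×117×210 = 0.8368 mm.
The rigid supports impose zero overall length change; the single axial force P common to all segments must satisfy P Σ Lᵢ/(AᵢEᵢ) = δ_free.
Σ Lᵢ/(AᵢEᵢ) = 300/(1475×72×10³) + 210/(550×142×10³) = 5.514×10⁻⁶ mm/N.
P = 0.8368 / 5.514×10⁻⁶ = 151800 N = 151.8 kN, compressive.
σ_{aluminium} = P / A = 151800 / 1475 = 102.9 MPa.

σ ≈ 103 MPa (compressive)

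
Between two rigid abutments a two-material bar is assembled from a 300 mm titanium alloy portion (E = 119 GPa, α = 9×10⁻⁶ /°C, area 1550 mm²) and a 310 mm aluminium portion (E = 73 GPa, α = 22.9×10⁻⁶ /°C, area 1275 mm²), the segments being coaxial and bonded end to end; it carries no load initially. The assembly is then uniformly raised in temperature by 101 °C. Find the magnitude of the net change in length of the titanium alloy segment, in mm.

Free thermal expansion of the whole bar: Σ αᵢΔT Lᵢ = 9×10⁻⁶×101×300 + 22.9×10⁻⁶×101×310 = 0.9897 mm.
The walls prevent any net length change, so an axial force P (same in every segment) develops. Compatibility: P · Σ Lᵢ/(AᵢEᵢ) = δ_free.
The series flexibility is Σ Lᵢ/(AᵢEᵢ) = 300/(1550×119×10³) + 310/(1275×73×10³) = 4.957×10⁻⁶ mm/N.
Hence P = δ_free / Σ(L/AE) = 0.9897/4.957×10⁻⁶ = 199.7 kN (compressive).
For the titanium alloy segment, free thermal change = 9×10⁻⁶×101×300 = 0.2727 mm and elastic change from P = 199700×300/(1550×119×10³) = 0.3247 mm; these oppose, so the net change is 0.052 mm (segment shortens).

|ΔL| ≈ 0.052 mm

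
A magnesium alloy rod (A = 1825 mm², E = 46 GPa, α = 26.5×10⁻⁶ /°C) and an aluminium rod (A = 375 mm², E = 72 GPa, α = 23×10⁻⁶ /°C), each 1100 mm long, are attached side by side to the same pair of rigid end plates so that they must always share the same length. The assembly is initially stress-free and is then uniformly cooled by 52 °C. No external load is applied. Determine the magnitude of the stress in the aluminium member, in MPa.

Both members must finish at the same length. With the larger α, the magnesium alloy tends to over-contract; the plates restrain it, putting the magnesium alloy in tension and the aluminium in compression. With no external load the two internal forces are equal and opposite, magnitude P.
Setting the final lengths equal and cancelling L: (α₁ − α₂)ΔT = P/(A₁E₁) + P/(A₂E₂).
|α₁ − α₂|·ΔT = 3.5×10⁻⁶ × 52 = 0.000182.
1/(A₁E₁) + 1/(A₂E₂) = 1/(1825×46×10³) + 1/(375×72×10³) = 4.895×10⁻⁸ N⁻¹.
P = 0.000182 / 4.895×10⁻⁸ = 3718 N = 3.718 kN.
σ_{aluminium} = P/A₂ = 3718/375 = 9.915 MPa, compressive.

σ ≈ 9.92 MPa (compressive)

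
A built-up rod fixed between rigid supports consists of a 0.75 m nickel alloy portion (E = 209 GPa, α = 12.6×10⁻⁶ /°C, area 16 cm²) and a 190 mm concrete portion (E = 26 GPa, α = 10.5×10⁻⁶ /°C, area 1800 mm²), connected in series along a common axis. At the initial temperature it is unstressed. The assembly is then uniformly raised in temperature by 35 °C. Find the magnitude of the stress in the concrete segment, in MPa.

σ ≈ 35.3 MPa (compressive)

Free thermal expansion of the whole bar: Σ αᵢΔT Lᵢ = 12.6×10⁻⁶×35×750 + 10.5×10⁻⁶×35×190 = 0.4006 mm.
The walls prevent any net length change, so an axial force P (same in every segment) develops. Compatibility: P · Σ Lᵢ/(AᵢEᵢ) = δ_free.
The series flexibility is Σ Lᵢ/(AᵢEᵢ) = 750/(1600×209×10³) + 190/(1800×26×10³) = 6.303×10⁻⁶ mm/N.
P = 0.4006 / 6.303×10⁻⁶ = 63560 N = 63.56 kN, compressive.
σ_{concrete} = P / A = 63560 / 1800 = 35.31 MPa.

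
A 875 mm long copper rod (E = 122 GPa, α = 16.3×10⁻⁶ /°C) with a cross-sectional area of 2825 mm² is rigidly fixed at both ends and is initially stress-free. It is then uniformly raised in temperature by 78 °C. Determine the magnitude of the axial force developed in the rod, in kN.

Full restraint means ε = 0, so the stress is σ = EαΔT = 122×10³ × 16.3×10⁻⁶ × 78 = 155.1 MPa.
Axial force P = σA = 155.1 × 2825 = 438200 N = 438.2 kN, compressive.

P ≈ 438 kN (compressive)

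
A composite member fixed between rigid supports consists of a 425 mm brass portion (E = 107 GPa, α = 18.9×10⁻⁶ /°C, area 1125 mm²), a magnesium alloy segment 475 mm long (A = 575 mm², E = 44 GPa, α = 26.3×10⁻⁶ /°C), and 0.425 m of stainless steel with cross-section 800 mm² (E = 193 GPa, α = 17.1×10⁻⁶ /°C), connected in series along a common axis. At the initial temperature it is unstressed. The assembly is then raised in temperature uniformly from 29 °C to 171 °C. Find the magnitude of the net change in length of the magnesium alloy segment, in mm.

With the walls removed the bar would change length by δ_free = Σ αᵢΔT Lᵢ = 18.9×10⁻⁶×142×425 + 26.3×10⁻⁶×142×475 + 17.1×10⁻⁶×142×425 = 3.947 mm.
The rigid supports impose zero overall length change; the single axial force P common to all segments must satisfy P Σ Lᵢ/(AᵢEᵢ) = δ_free.
Σ Lᵢ/(AᵢEᵢ) = 425/(1125×107×10³) + 475/(575×44×10³) + 425/(800×193×10³) = 2.506×10⁻⁵ mm/N.
Hence P = δ_free / Σ(L/AE) = 3.947/2.506×10⁻⁵ = 157.5 kN (compressive).
For the magnesium alloy segment, free thermal change = 26.3×10⁻⁶×142×475 = 1.774 mm and elastic change from P = 157500×475/(575×44×10³) = 2.957 mm; these oppose, so the net change is 1.18 mm (segment shortens).

|ΔL| ≈ 1.18 mm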